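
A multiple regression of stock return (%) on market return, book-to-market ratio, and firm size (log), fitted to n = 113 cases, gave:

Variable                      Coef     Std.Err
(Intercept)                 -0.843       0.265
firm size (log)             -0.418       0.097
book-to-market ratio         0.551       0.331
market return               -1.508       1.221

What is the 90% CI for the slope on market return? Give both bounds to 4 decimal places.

Read off: b = -1.508, SE = 1.221 for market return.
df = n − k − 1 = 113 − 3 − 1 = 109.
t* = t_{0.05, 109} = 1.658953.
Margin = t* × SE = 1.658953 × 1.221 = 2.025582.
CI: -1.508 ± 2.025582 → (-3.5336, 0.5176).

(-3.5336, 0.5176)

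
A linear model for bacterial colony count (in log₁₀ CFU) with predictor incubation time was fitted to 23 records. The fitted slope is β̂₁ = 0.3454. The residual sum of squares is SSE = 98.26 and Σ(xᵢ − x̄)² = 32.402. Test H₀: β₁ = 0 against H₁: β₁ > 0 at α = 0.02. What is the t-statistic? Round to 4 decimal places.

MSE = SSE/(n − 2) = 98.26/21 = 4.67905.
SE(β̂₁) = √(MSE/Sₓₓ) = √(4.67905/32.402) = 0.380008.
t = 0.3454 / 0.380008 = 0.9089.
df = n − 2 = 21.
One-sided p ≈ 0.1869, which is ≥ 0.02, so fail to reject H₀.
The data do not give significant evidence that the true slope on incubation time is positive.

t = 0.9089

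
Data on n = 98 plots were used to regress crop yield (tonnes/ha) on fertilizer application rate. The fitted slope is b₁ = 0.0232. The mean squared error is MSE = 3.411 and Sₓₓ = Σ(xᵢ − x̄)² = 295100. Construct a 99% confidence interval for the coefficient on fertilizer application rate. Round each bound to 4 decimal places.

(0.0143, 0.0321)

SE(b₁) = √(MSE/Sₓₓ) = √(3.411/295100) = 0.00339982.
df = n − 2 = 96.
t* = t_{0.005, 96} = 2.628016.
Margin = t* × SE = 2.628016 × 0.00339982 = 0.008935.
CI: 0.0232 ± 0.008935 → (0.0143, 0.0321).
With 99% confidence, each one-unit increase in fertilizer application rate is associated with a change of between 0.0143 and 0.0321 tonnes/ha in crop yield.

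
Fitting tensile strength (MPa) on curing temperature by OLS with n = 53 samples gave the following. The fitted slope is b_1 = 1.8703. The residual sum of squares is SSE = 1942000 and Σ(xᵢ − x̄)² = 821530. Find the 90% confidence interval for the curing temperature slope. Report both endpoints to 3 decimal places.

MSE = SSE/(n − 2) = 1942000/51 = 38078.4.
SE(b_1) = √(MSE/Sₓₓ) = √(38078.4/821530) = 0.215292.
df = n − 2 = 51.
t* = t_{0.05, 51} = 1.675285.
Margin = t* × SE = 1.675285 × 0.215292 = 0.36068.
CI: 1.8703 ± 0.36068 → (1.510, 2.231).
With 90% confidence, each one-unit increase in curing temperature is associated with a change of between 1.510 and 2.231 MPa in tensile strength.

(1.510, 2.231)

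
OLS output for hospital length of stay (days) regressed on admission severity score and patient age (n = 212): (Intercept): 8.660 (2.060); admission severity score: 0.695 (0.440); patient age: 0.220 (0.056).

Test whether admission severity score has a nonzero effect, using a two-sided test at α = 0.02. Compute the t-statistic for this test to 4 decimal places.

t = 1.5795

Read off: b = 0.695, SE = 0.440 for admission severity score.
H₀: β₁ = 0 vs H₁: β₁ ≠ 0.
t = 0.695 / 0.440 = 1.5795.
df = n − k − 1 = 212 − 2 − 1 = 209.
Two-sided p ≈ 0.1157, which is ≥ 0.02, so fail to reject H₀.
The data do not give significant evidence of an association between admission severity score and hospital length of stay, after adjusting for the other predictors.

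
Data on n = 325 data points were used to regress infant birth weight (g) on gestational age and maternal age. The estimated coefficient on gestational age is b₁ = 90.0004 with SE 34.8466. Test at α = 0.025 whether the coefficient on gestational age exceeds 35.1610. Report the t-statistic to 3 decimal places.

t = 1.574

H₀: β₁ = 35.1610 vs H₁: β₁ > 35.1610.
t = (b₁ − β₁⁰)/SE = (90.0004 − 35.1610) / 34.8466 = 1.574.
df = n − k − 1 = 325 − 2 − 1 = 322.
One-sided p ≈ 0.0583, which is ≥ 0.025, so fail to reject H₀.
The data do not give significant evidence that the true slope on gestational age exceeds 35.1610 g per unit, holding the other predictors fixed.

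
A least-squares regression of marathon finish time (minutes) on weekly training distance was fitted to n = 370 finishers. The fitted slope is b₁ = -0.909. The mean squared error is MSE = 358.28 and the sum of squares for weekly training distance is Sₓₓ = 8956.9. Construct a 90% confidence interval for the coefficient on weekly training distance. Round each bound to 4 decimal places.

SE(b₁) = √(MSE/Sₓₓ) = √(358.28/8956.9) = 0.200001.
df = n − 2 = 368.
t* = t_{0.05, 368} = 1.649005.
Margin = t* × SE = 1.649005 × 0.200001 = 0.329803.
CI: -0.909 ± 0.329803 → (-1.2388, -0.5792).
With 90% confidence, each one-unit increase in weekly training distance is associated with a change of between -1.2388 and -0.5792 minutes in marathon finish time.

(-1.2388, -0.5792)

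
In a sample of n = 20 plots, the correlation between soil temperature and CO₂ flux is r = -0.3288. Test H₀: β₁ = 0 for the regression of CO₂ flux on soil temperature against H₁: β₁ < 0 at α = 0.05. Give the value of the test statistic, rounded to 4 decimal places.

t = r·√(n − 2)/√(1 − r²) = -0.3288·√18/√0.891891 = -1.4771.
df = n − 2 = 18.
One-sided p ≈ 0.0785, which is ≥ 0.05, so fail to reject H₀.
The data do not give significant evidence of a linear association between soil temperature and CO₂ flux.

t = -1.4771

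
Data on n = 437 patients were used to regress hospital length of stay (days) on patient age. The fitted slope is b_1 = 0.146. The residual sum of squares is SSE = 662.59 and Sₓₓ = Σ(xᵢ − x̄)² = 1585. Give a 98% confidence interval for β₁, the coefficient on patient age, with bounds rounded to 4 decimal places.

(0.0736, 0.2184)

MSE = SSE/(n − 2) = 662.59/435 = 1.5232.
SE(b_1) = √(MSE/Sₓₓ) = √(1.5232/1585) = 0.0310001.
df = n − 2 = 435.
t* = t_{0.01, 435} = 2.334951.
Margin = t* × SE = 2.334951 × 0.0310001 = 0.072384.
CI: 0.146 ± 0.072384 → (0.0736, 0.2184).
With 98% confidence, each one-unit increase in patient age is associated with a change of between 0.0736 and 0.2184 days in hospital length of stay.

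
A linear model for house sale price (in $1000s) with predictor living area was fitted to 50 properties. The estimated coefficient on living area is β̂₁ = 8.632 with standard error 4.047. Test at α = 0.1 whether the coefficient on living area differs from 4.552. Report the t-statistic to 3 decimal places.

H₀: β₁ = 4.552 vs H₁: β₁ ≠ 4.552.
t = (β̂₁ − β₁⁰)/SE = (8.632 − 4.552) / 4.047 = 1.008.
df = n − 2 = 50 − 2 = 48.
Two-sided p ≈ 0.3184, which is ≥ 0.1, so fail to reject H₀.
The data are consistent with a true slope of 4.552 $1000s per unit of living area.

t = 1.008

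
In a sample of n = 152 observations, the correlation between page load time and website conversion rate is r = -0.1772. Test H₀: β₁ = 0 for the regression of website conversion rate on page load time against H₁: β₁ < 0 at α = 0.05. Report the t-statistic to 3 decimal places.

t = -2.205

t = r·√(n − 2)/√(1 − r²) = -0.1772·√150/√0.9686 = -2.205.
df = n − 2 = 150.
One-sided p ≈ 0.0145, which is < 0.05, so reject H₀.
There is evidence of a linear association between page load time and website conversion rate.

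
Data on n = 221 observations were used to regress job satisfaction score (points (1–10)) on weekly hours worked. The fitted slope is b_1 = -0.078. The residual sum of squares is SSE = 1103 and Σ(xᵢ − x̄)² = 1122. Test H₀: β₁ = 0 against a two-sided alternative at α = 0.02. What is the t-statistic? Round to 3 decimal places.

t = -1.164

MSE = SSE/(n − 2) = 1103/219 = 5.03653.
SE(b_1) = √(MSE/Sₓₓ) = √(5.03653/1122) = 0.0669991.
t = -0.078 / 0.0669991 = -1.164.
df = n − 2 = 219.
Two-sided p ≈ 0.2456, which is ≥ 0.02, so fail to reject H₀.
The data do not give significant evidence of an association between weekly hours worked and job satisfaction score.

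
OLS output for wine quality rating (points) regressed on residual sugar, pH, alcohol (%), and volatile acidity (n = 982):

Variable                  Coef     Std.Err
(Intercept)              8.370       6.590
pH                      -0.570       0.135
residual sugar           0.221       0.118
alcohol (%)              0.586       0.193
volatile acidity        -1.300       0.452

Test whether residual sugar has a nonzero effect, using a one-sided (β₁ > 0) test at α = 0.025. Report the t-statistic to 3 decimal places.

t = 1.873

Read off: b = 0.221, SE = 0.118 for residual sugar.
H₀: β₁ = 0 vs H₁: β₁ > 0.
t = 0.221 / 0.118 = 1.873.
df = n − k − 1 = 982 − 4 − 1 = 977.
One-sided p ≈ 0.0307, which is ≥ 0.025, so fail to reject H₀.
The data do not give significant evidence that the true slope on residual sugar is positive, holding the other predictors fixed.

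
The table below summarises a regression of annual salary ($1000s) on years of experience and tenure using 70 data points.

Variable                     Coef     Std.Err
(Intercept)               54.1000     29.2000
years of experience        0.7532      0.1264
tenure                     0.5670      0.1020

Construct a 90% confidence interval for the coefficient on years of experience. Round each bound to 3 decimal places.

(0.542, 0.964)

Read off: b = 0.7532, SE = 0.1264 for years of experience.
df = n − k − 1 = 70 − 2 − 1 = 67.
t* = t_{0.05, 67} = 1.667916.
Margin = t* × SE = 1.667916 × 0.1264 = 0.21082.
CI: 0.7532 ± 0.21082 → (0.542, 0.964).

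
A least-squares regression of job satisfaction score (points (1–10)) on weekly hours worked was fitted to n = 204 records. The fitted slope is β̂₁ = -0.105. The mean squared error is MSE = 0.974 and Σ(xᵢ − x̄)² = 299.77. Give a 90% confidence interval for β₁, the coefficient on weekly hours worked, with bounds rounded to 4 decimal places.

(-0.1992, -0.0108)

SE(β̂₁) = √(MSE/Sₓₓ) = √(0.974/299.77) = 0.0570014.
df = n − 2 = 202.
t* = t_{0.05, 202} = 1.652432.
Margin = t* × SE = 1.652432 × 0.0570014 = 0.094191.
CI: -0.105 ± 0.094191 → (-0.1992, -0.0108).
With 90% confidence, each one-unit increase in weekly hours worked is associated with a change of between -0.1992 and -0.0108 points (1–10) in job satisfaction score.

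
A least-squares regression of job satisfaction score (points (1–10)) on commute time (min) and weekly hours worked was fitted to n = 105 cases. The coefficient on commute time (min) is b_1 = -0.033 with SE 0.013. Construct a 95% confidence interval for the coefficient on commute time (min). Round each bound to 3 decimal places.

df = n − k − 1 = 105 − 2 − 1 = 102.
t* = t_{0.025, 102} = 1.983495.
Margin = t* × SE = 1.983495 × 0.013 = 0.02579.
CI: -0.033 ± 0.02579 → (-0.059, -0.007).
With 95% confidence, each one-unit increase in commute time (min) is associated with a change of between -0.059 and -0.007 points (1–10) in job satisfaction score, holding the other predictors fixed.

(-0.059, -0.007)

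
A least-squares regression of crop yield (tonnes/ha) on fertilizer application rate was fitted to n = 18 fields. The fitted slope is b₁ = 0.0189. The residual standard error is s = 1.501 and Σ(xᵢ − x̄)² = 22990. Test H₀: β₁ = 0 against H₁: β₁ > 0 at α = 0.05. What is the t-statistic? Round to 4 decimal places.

t = 1.9092

SE(b₁) = s/√Sₓₓ = 1.501/√22990 = 0.00989945.
t = 0.0189 / 0.00989945 = 1.9092.
df = n − 2 = 16.
One-sided p ≈ 0.0372, which is < 0.05, so reject H₀.
There is evidence that the true slope on fertilizer application rate is positive.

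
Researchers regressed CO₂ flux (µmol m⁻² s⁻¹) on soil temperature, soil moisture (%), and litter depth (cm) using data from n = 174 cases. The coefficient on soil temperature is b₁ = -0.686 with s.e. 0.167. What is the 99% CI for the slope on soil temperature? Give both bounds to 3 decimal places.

(-1.121, -0.251)

df = n − k − 1 = 174 − 3 − 1 = 170.
t* = t_{0.005, 170} = 2.605058.
Margin = t* × SE = 2.605058 × 0.167 = 0.43504.
CI: -0.686 ± 0.43504 → (-1.121, -0.251).
With 99% confidence, each one-unit increase in soil temperature is associated with a change of between -1.121 and -0.251 µmol m⁻² s⁻¹ in CO₂ flux, holding the other predictors fixed.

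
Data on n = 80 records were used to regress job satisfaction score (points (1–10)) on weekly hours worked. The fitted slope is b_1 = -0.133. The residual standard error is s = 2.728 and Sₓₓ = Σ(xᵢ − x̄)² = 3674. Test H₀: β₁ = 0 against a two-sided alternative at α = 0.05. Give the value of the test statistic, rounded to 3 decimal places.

t = -2.955

SE(b_1) = s/√Sₓₓ = 2.728/√3674 = 0.0450065.
t = -0.133 / 0.0450065 = -2.955.
df = n − 2 = 78.
Two-sided p ≈ 0.0041, which is < 0.05, so reject H₀.
There is evidence that weekly hours worked is associated with job satisfaction score.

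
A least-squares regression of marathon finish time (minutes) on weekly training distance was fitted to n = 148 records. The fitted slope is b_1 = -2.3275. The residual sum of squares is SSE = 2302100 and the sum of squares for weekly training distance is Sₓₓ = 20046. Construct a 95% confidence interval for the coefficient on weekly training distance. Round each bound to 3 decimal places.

MSE = SSE/(n − 2) = 2302100/146 = 15767.8.
SE(b_1) = √(MSE/Sₓₓ) = √(15767.8/20046) = 0.886894.
df = n − 2 = 146.
t* = t_{0.025, 146} = 1.976346.
Margin = t* × SE = 1.976346 × 0.886894 = 1.75281.
CI: -2.3275 ± 1.75281 → (-4.080, -0.575).
With 95% confidence, each one-unit increase in weekly training distance is associated with a change of between -4.080 and -0.575 minutes in marathon finish time.

(-4.080, -0.575)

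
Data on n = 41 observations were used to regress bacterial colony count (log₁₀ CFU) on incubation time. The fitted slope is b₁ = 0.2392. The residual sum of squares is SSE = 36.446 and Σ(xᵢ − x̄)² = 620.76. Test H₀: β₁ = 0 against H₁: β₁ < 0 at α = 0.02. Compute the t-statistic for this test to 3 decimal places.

MSE = SSE/(n − 2) = 36.446/39 = 0.934513.
SE(b₁) = √(MSE/Sₓₓ) = √(0.934513/620.76) = 0.0387999.
t = 0.2392 / 0.0387999 = 6.165.
df = n − 2 = 39.
One-sided p ≈ 1.0000, which is ≥ 0.02, so fail to reject H₀.
The data do not give significant evidence that the true slope on incubation time is negative.

t = 6.165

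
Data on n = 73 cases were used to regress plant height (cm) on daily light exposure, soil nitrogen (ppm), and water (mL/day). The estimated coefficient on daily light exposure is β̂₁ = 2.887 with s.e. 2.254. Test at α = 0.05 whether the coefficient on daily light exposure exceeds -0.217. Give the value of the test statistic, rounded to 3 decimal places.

t = 1.377

H₀: β₁ = -0.217 vs H₁: β₁ > -0.217.
t = (β̂₁ − β₁⁰)/SE = (2.887 − (-0.217)) / 2.254 = 1.377.
df = n − k − 1 = 73 − 3 − 1 = 69.
One-sided p ≈ 0.0865, which is ≥ 0.05, so fail to reject H₀.
The data do not give significant evidence that the true slope on daily light exposure exceeds -0.217 cm per unit, holding the other predictors fixed.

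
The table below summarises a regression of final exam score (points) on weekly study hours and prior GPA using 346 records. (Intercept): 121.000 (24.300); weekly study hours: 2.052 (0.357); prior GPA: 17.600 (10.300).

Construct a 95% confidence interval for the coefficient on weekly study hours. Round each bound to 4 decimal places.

(1.3498, 2.7542)

Read off: b = 2.052, SE = 0.357 for weekly study hours.
df = n − k − 1 = 346 − 2 − 1 = 343.
t* = t_{0.025, 343} = 1.966904.
Margin = t* × SE = 1.966904 × 0.357 = 0.702185.
CI: 2.052 ± 0.702185 → (1.3498, 2.7542).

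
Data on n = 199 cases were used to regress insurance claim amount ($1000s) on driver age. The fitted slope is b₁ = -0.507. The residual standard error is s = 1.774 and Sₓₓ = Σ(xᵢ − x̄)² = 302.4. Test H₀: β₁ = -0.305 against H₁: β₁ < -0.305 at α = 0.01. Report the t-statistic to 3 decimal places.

SE(b₁) = s/√Sₓₓ = 1.774/√302.4 = 0.102015.
t = (-0.507 − (-0.305)) / 0.102015 = -1.980.
df = n − 2 = 197.
One-sided p ≈ 0.0245, which is ≥ 0.01, so fail to reject H₀.
The data do not give significant evidence that the true slope on driver age is below -0.305 $1000s per unit.

t = -1.980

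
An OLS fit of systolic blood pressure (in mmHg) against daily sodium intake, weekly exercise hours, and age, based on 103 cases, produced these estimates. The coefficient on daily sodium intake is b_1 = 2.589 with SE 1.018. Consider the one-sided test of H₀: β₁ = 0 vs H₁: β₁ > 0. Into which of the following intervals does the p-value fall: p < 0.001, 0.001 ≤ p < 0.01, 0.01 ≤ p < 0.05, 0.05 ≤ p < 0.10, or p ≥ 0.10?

0.001 ≤ p < 0.01

t = 2.589 / 1.018 = 2.543.
df = n − k − 1 = 103 − 3 − 1 = 99.
One-sided p = P(T_{99} > t) ≈ 0.0063.
So 0.001 ≤ p < 0.01.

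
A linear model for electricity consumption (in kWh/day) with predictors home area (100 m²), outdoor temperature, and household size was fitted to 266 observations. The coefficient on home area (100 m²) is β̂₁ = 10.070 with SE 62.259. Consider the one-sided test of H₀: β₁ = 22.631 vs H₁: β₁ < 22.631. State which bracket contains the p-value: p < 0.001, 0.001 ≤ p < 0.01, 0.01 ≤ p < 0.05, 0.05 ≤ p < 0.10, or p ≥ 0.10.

t = (10.070 − 22.631) / 62.259 = -0.202.
df = n − k − 1 = 266 − 3 − 1 = 262.
One-sided p = P(T_{262} < t) ≈ 0.4201.
So p ≥ 0.10.

p ≥ 0.10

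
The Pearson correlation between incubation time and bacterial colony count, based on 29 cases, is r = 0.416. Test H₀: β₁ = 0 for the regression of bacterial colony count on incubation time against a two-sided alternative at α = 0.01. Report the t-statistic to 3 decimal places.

t = 2.377

t = r·√(n − 2)/√(1 − r²) = 0.416·√27/√0.826944 = 2.377.
df = n − 2 = 27.
Two-sided p ≈ 0.0248, which is ≥ 0.01, so fail to reject H₀.
The data do not give significant evidence of a linear association between incubation time and bacterial colony count.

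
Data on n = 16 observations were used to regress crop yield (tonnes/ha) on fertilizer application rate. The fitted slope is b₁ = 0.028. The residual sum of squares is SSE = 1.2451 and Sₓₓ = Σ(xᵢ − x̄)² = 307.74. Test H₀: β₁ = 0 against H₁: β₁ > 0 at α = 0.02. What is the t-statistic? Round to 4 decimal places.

t = 1.6471

MSE = SSE/(n − 2) = 1.2451/14 = 0.0889357.
SE(b₁) = √(MSE/Sₓₓ) = √(0.0889357/307.74) = 0.0169999.
t = 0.028 / 0.0169999 = 1.6471.
df = n − 2 = 14.
One-sided p ≈ 0.0609, which is ≥ 0.02, so fail to reject H₀.
The data do not give significant evidence that the true slope on fertilizer application rate is positive.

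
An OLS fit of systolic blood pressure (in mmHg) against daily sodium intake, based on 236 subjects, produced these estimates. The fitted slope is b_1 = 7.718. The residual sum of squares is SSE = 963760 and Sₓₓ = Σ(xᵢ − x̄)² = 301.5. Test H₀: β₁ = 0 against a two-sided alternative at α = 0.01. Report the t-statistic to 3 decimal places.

t = 2.088

MSE = SSE/(n − 2) = 963760/234 = 4118.63.
SE(b_1) = √(MSE/Sₓₓ) = √(4118.63/301.5) = 3.69601.
t = 7.718 / 3.69601 = 2.088.
df = n − 2 = 234.
Two-sided p ≈ 0.0379, which is ≥ 0.01, so fail to reject H₀.
The data do not give significant evidence of an association between daily sodium intake and systolic blood pressure.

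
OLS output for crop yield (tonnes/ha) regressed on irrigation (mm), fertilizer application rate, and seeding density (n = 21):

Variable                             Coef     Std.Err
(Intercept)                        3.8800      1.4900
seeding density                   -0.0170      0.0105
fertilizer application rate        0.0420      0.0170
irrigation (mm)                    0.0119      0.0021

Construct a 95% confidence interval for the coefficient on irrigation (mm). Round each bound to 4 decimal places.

(0.0075, 0.0163)

Read off: b = 0.0119, SE = 0.0021 for irrigation (mm).
df = n − k − 1 = 21 − 3 − 1 = 17.
t* = t_{0.025, 17} = 2.109816.
Margin = t* × SE = 2.109816 × 0.0021 = 0.004431.
CI: 0.0119 ± 0.004431 → (0.0075, 0.0163).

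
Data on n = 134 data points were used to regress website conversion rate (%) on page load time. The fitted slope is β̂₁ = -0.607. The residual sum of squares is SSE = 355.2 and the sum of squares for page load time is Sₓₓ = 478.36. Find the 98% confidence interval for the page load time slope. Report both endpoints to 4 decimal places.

(-0.7836, -0.4304)

MSE = SSE/(n − 2) = 355.2/132 = 2.69091.
SE(β̂₁) = √(MSE/Sₓₓ) = √(2.69091/478.36) = 0.0750019.
df = n − 2 = 132.
t* = t_{0.01, 132} = 2.35493.
Margin = t* × SE = 2.35493 × 0.0750019 = 0.176624.
CI: -0.607 ± 0.176624 → (-0.7836, -0.4304).
With 98% confidence, each one-unit increase in page load time is associated with a change of between -0.7836 and -0.4304 % in website conversion rate.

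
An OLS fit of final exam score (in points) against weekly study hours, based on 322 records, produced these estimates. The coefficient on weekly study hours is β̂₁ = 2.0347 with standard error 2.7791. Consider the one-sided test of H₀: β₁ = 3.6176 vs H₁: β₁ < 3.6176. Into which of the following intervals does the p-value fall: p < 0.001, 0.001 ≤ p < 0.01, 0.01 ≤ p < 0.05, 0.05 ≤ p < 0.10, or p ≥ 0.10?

t = (2.0347 − 3.6176) / 2.7791 = -0.570.
df = n − 2 = 322 − 2 = 320.
One-sided p = P(T_{320} < t) ≈ 0.2847.
So p ≥ 0.10.

p ≥ 0.10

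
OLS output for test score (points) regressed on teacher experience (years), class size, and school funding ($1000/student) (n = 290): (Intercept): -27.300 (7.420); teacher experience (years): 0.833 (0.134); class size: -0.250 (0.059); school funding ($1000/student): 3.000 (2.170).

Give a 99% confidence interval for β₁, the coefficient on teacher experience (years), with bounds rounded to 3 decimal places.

Read off: b = 0.833, SE = 0.134 for teacher experience (years).
df = n − k − 1 = 290 − 3 − 1 = 286.
t* = t_{0.005, 286} = 2.593129.
Margin = t* × SE = 2.593129 × 0.134 = 0.34748.
CI: 0.833 ± 0.34748 → (0.486, 1.180).

(0.486, 1.180)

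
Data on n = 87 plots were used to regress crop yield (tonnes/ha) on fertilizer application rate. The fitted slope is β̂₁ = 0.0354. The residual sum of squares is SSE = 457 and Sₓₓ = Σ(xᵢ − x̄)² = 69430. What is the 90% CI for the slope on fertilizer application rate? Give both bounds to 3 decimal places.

(0.021, 0.050)

MSE = SSE/(n − 2) = 457/85 = 5.37647.
SE(β̂₁) = √(MSE/Sₓₓ) = √(5.37647/69430) = 0.00879985.
df = n − 2 = 85.
t* = t_{0.05, 85} = 1.662978.
Margin = t* × SE = 1.662978 × 0.00879985 = 0.01463.
CI: 0.0354 ± 0.01463 → (0.021, 0.050).
With 90% confidence, each one-unit increase in fertilizer application rate is associated with a change of between 0.021 and 0.050 tonnes/ha in crop yield.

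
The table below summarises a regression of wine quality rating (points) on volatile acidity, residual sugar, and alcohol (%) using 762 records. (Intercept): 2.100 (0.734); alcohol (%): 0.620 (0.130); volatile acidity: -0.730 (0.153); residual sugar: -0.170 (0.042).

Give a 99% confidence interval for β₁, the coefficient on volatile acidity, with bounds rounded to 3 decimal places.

Read off: b = -0.730, SE = 0.153 for volatile acidity.
df = n − k − 1 = 762 − 3 − 1 = 758.
t* = t_{0.005, 758} = 2.582331.
Margin = t* × SE = 2.582331 × 0.153 = 0.39510.
CI: -0.730 ± 0.39510 → (-1.125, -0.335).

(-1.125, -0.335)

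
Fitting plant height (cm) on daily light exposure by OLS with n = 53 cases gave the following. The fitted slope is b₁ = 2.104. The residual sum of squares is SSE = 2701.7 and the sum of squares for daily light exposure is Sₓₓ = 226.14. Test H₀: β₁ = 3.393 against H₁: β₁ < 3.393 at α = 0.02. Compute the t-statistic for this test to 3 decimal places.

MSE = SSE/(n − 2) = 2701.7/51 = 52.9745.
SE(b₁) = √(MSE/Sₓₓ) = √(52.9745/226.14) = 0.483999.
t = (2.104 − 3.393) / 0.483999 = -2.663.
df = n − 2 = 51.
One-sided p ≈ 0.0052, which is < 0.02, so reject H₀.
There is evidence that the true slope on daily light exposure is below 3.393 cm per unit.

t = -2.663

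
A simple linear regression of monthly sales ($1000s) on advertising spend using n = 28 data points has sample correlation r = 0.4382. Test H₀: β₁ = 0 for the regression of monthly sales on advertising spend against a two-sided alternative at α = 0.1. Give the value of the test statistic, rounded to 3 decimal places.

t = 2.486

t = r·√(n − 2)/√(1 − r²) = 0.4382·√26/√0.807981 = 2.486.
df = n − 2 = 26.
Two-sided p ≈ 0.0197, which is < 0.1, so reject H₀.
There is evidence of a linear association between advertising spend and monthly sales.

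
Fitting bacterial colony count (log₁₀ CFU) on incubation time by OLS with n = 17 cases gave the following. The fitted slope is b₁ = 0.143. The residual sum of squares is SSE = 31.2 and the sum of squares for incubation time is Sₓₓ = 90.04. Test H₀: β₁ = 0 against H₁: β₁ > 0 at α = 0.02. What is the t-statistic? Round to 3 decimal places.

t = 0.941

MSE = SSE/(n − 2) = 31.2/15 = 2.08.
SE(b₁) = √(MSE/Sₓₓ) = √(2.08/90.04) = 0.15199.
t = 0.143 / 0.15199 = 0.941.
df = n − 2 = 15.
One-sided p ≈ 0.1808, which is ≥ 0.02, so fail to reject H₀.
The data do not give significant evidence that the true slope on incubation time is positive.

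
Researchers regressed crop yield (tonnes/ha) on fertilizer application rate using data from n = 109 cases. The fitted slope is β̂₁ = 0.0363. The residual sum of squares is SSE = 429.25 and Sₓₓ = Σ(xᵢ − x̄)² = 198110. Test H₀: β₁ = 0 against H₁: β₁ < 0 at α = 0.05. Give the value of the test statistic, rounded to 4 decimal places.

MSE = SSE/(n − 2) = 429.25/107 = 4.01168.
SE(β̂₁) = √(MSE/Sₓₓ) = √(4.01168/198110) = 0.00449997.
t = 0.0363 / 0.00449997 = 8.0667.
df = n − 2 = 107.
One-sided p ≈ 1.0000, which is ≥ 0.05, so fail to reject H₀.
The data do not give significant evidence that the true slope on fertilizer application rate is negative.

t = 8.0667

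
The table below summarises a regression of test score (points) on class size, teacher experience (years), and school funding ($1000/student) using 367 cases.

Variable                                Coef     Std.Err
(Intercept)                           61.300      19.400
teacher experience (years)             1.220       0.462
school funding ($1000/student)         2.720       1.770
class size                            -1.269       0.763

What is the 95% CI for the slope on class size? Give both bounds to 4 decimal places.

Read off: b = -1.269, SE = 0.763 for class size.
df = n − k − 1 = 367 − 3 − 1 = 363.
t* = t_{0.025, 363} = 1.966521.
Margin = t* × SE = 1.966521 × 0.763 = 1.500455.
CI: -1.269 ± 1.500455 → (-2.7695, 0.2315).

(-2.7695, 0.2315)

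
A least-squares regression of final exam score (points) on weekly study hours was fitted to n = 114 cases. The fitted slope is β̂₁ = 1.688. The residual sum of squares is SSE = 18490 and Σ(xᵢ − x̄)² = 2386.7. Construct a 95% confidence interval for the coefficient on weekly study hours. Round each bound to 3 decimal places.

MSE = SSE/(n − 2) = 18490/112 = 165.089.
SE(β̂₁) = √(MSE/Sₓₓ) = √(165.089/2386.7) = 0.263003.
df = n − 2 = 112.
t* = t_{0.025, 112} = 1.981372.
Margin = t* × SE = 1.981372 × 0.263003 = 0.52111.
CI: 1.688 ± 0.52111 → (1.167, 2.209).
With 95% confidence, each one-unit increase in weekly study hours is associated with a change of between 1.167 and 2.209 points in final exam score.

(1.167, 2.209)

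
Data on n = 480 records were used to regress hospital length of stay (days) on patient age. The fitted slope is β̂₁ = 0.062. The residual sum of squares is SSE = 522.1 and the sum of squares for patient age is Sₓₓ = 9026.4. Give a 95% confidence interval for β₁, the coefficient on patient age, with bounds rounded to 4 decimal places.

MSE = SSE/(n − 2) = 522.1/478 = 1.09226.
SE(β̂₁) = √(MSE/Sₓₓ) = √(1.09226/9026.4) = 0.0110003.
df = n − 2 = 478.
t* = t_{0.025, 478} = 1.964939.
Margin = t* × SE = 1.964939 × 0.0110003 = 0.021615.
CI: 0.062 ± 0.021615 → (0.0404, 0.0836).
With 95% confidence, each one-unit increase in patient age is associated with a change of between 0.0404 and 0.0836 days in hospital length of stay.

(0.0404, 0.0836)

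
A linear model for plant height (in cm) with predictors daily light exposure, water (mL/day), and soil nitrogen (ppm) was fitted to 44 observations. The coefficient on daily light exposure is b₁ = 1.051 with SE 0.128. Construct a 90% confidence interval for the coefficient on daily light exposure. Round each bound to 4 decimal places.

df = n − k − 1 = 44 − 3 − 1 = 40.
t* = t_{0.05, 40} = 1.683851.
Margin = t* × SE = 1.683851 × 0.128 = 0.215533.
CI: 1.051 ± 0.215533 → (0.8355, 1.2665).
With 90% confidence, each one-unit increase in daily light exposure is associated with a change of between 0.8355 and 1.2665 cm in plant height, holding the other predictors fixed.

(0.8355, 1.2665)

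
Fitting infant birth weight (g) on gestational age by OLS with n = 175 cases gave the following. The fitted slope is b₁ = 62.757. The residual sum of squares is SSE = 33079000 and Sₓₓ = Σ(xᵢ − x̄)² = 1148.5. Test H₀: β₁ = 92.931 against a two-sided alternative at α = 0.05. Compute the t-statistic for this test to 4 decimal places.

t = -2.3385

MSE = SSE/(n − 2) = 33079000/173 = 191208.
SE(b₁) = √(MSE/Sₓₓ) = √(191208/1148.5) = 12.9029.
t = (62.757 − 92.931) / 12.9029 = -2.3385.
df = n − 2 = 173.
Two-sided p ≈ 0.0205, which is < 0.05, so reject H₀.
There is evidence that the true slope on gestational age differs from 92.931 g per unit.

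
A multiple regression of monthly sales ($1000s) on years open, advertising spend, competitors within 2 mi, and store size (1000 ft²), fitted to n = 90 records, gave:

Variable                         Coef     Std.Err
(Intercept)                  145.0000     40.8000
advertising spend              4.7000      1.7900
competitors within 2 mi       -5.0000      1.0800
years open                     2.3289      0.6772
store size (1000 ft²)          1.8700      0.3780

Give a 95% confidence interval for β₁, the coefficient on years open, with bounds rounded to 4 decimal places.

(0.9824, 3.6754)

Read off: b = 2.3289, SE = 0.6772 for years open.
df = n − k − 1 = 90 − 4 − 1 = 85.
t* = t_{0.025, 85} = 1.988268.
Margin = t* × SE = 1.988268 × 0.6772 = 1.346455.
CI: 2.3289 ± 1.346455 → (0.9824, 3.6754).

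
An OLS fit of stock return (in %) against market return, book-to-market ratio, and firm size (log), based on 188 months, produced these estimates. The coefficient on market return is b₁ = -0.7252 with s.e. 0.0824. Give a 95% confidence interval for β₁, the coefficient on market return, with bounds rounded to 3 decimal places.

(-0.888, -0.563)

df = n − k − 1 = 188 − 3 − 1 = 184.
t* = t_{0.025, 184} = 1.972941.
Margin = t* × SE = 1.972941 × 0.0824 = 0.16257.
CI: -0.7252 ± 0.16257 → (-0.888, -0.563).
With 95% confidence, each one-unit increase in market return is associated with a change of between -0.888 and -0.563 % in stock return, holding the other predictors fixed.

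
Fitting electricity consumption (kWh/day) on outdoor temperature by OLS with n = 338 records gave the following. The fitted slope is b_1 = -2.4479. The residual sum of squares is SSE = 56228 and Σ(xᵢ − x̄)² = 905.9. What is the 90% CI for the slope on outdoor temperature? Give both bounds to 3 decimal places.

MSE = SSE/(n − 2) = 56228/336 = 167.345.
SE(b_1) = √(MSE/Sₓₓ) = √(167.345/905.9) = 0.4298.
df = n − 2 = 336.
t* = t_{0.05, 336} = 1.649401.
Margin = t* × SE = 1.649401 × 0.4298 = 0.70891.
CI: -2.4479 ± 0.70891 → (-3.157, -1.739).
With 90% confidence, each one-unit increase in outdoor temperature is associated with a change of between -3.157 and -1.739 kWh/day in electricity consumption.

(-3.157, -1.739)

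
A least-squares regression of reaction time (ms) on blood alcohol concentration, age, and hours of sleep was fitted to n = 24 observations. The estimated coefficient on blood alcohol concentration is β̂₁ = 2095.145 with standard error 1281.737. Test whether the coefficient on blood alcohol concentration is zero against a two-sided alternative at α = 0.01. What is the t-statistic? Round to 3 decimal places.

H₀: β₁ = 0 vs H₁: β₁ ≠ 0.
t = (β̂₁ − β₁⁰)/SE = 2095.145 / 1281.737 = 1.635.
df = n − k − 1 = 24 − 3 − 1 = 20.
Two-sided p ≈ 0.1178, which is ≥ 0.01, so fail to reject H₀.
The data do not give significant evidence of an association between blood alcohol concentration and reaction time, after adjusting for the other predictors.

t = 1.635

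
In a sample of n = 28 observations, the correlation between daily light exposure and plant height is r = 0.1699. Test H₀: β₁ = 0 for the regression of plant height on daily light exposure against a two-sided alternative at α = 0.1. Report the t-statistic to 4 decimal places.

t = 0.8791

t = r·√(n − 2)/√(1 − r²) = 0.1699·√26/√0.971134 = 0.8791.
df = n − 2 = 26.
Two-sided p ≈ 0.3874, which is ≥ 0.1, so fail to reject H₀.
The data do not give significant evidence of a linear association between daily light exposure and plant height.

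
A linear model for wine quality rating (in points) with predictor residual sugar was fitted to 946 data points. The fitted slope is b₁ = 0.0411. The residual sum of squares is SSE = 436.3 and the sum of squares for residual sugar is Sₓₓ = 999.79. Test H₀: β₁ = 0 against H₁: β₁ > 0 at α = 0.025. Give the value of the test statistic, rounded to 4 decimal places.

MSE = SSE/(n − 2) = 436.3/944 = 0.462182.
SE(b₁) = √(MSE/Sₓₓ) = √(0.462182/999.79) = 0.0215007.
t = 0.0411 / 0.0215007 = 1.9116.
df = n − 2 = 944.
One-sided p ≈ 0.0281, which is ≥ 0.025, so fail to reject H₀.
The data do not give significant evidence that the true slope on residual sugar is positive.

t = 1.9116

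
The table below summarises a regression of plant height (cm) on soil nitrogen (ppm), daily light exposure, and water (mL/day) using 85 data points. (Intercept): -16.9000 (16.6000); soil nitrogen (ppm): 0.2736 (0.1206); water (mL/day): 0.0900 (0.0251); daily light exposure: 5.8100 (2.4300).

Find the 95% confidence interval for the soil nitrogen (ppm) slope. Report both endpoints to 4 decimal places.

Read off: b = 0.2736, SE = 0.1206 for soil nitrogen (ppm).
df = n − k − 1 = 85 − 3 − 1 = 81.
t* = t_{0.025, 81} = 1.989686.
Margin = t* × SE = 1.989686 × 0.1206 = 0.239956.
CI: 0.2736 ± 0.239956 → (0.0336, 0.5136).

(0.0336, 0.5136)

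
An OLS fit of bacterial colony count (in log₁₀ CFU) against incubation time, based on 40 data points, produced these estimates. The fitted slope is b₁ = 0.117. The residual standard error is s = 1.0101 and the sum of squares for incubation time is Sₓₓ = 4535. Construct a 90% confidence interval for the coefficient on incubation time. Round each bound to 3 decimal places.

(0.092, 0.142)

SE(b₁) = s/√Sₓₓ = 1.0101/√4535 = 0.0149995.
df = n − 2 = 38.
t* = t_{0.05, 38} = 1.685954.
Margin = t* × SE = 1.685954 × 0.0149995 = 0.02529.
CI: 0.117 ± 0.02529 → (0.092, 0.142).
With 90% confidence, each one-unit increase in incubation time is associated with a change of between 0.092 and 0.142 log₁₀ CFU in bacterial colony count.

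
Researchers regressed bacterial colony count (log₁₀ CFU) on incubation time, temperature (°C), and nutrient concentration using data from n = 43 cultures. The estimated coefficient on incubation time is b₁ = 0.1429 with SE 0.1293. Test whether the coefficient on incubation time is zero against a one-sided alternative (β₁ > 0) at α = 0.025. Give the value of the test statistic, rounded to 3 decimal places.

H₀: β₁ = 0 vs H₁: β₁ > 0.
t = (b₁ − β₁⁰)/SE = 0.1429 / 0.1293 = 1.105.
df = n − k − 1 = 43 − 3 − 1 = 39.
One-sided p ≈ 0.1379, which is ≥ 0.025, so fail to reject H₀.
The data do not give significant evidence that the true slope on incubation time is positive, holding the other predictors fixed.

t = 1.105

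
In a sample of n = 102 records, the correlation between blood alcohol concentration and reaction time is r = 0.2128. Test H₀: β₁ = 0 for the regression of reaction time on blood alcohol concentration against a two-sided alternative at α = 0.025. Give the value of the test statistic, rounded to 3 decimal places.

t = r·√(n − 2)/√(1 − r²) = 0.2128·√100/√0.954716 = 2.178.
df = n − 2 = 100.
Two-sided p ≈ 0.0318, which is ≥ 0.025, so fail to reject H₀.
The data do not give significant evidence of a linear association between blood alcohol concentration and reaction time.

t = 2.178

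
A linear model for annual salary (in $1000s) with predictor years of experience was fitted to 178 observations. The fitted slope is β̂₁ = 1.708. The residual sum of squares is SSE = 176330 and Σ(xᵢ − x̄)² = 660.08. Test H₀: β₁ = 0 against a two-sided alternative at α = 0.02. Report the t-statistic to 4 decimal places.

MSE = SSE/(n − 2) = 176330/176 = 1001.88.
SE(β̂₁) = √(MSE/Sₓₓ) = √(1001.88/660.08) = 1.23199.
t = 1.708 / 1.23199 = 1.3864.
df = n − 2 = 176.
Two-sided p ≈ 0.1674, which is ≥ 0.02, so fail to reject H₀.
The data do not give significant evidence of an association between years of experience and annual salary.

t = 1.3864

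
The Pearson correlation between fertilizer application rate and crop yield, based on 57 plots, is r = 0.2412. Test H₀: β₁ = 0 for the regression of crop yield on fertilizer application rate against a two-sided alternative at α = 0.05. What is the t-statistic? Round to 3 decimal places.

t = 1.843

t = r·√(n − 2)/√(1 − r²) = 0.2412·√55/√0.941823 = 1.843.
df = n − 2 = 55.
Two-sided p ≈ 0.0707, which is ≥ 0.05, so fail to reject H₀.
The data do not give significant evidence of a linear association between fertilizer application rate and crop yield.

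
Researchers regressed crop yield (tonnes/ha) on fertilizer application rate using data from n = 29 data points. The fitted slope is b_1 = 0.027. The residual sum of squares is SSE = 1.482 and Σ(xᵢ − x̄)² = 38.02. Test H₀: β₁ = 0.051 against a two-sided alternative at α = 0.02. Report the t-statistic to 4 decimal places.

MSE = SSE/(n − 2) = 1.482/27 = 0.0548889.
SE(b_1) = √(MSE/Sₓₓ) = √(0.0548889/38.02) = 0.0379958.
t = (0.027 − 0.051) / 0.0379958 = -0.6316.
df = n − 2 = 27.
Two-sided p ≈ 0.5329, which is ≥ 0.02, so fail to reject H₀.
The data are consistent with a true slope of 0.051 tonnes/ha per unit of fertilizer application rate.

t = -0.6316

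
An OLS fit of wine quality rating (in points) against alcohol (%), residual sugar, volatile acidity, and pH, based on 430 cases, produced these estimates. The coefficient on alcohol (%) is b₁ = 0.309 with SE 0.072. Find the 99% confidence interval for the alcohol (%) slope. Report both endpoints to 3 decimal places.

df = n − k − 1 = 430 − 4 − 1 = 425.
t* = t_{0.005, 425} = 2.587447.
Margin = t* × SE = 2.587447 × 0.072 = 0.18630.
CI: 0.309 ± 0.18630 → (0.123, 0.495).
With 99% confidence, each one-unit increase in alcohol (%) is associated with a change of between 0.123 and 0.495 points in wine quality rating, holding the other predictors fixed.

(0.123, 0.495)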